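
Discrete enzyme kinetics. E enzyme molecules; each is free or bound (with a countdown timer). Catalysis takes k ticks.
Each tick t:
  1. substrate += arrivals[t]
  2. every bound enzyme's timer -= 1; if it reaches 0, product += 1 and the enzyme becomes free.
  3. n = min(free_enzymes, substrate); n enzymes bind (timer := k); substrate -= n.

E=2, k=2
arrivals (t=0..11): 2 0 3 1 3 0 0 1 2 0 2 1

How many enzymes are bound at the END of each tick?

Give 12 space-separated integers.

Answer: 2 2 2 2 2 2 2 2 2 2 2 2

Derivation:
t=0: arr=2 -> substrate=0 bound=2 product=0
t=1: arr=0 -> substrate=0 bound=2 product=0
t=2: arr=3 -> substrate=1 bound=2 product=2
t=3: arr=1 -> substrate=2 bound=2 product=2
t=4: arr=3 -> substrate=3 bound=2 product=4
t=5: arr=0 -> substrate=3 bound=2 product=4
t=6: arr=0 -> substrate=1 bound=2 product=6
t=7: arr=1 -> substrate=2 bound=2 product=6
t=8: arr=2 -> substrate=2 bound=2 product=8
t=9: arr=0 -> substrate=2 bound=2 product=8
t=10: arr=2 -> substrate=2 bound=2 product=10
t=11: arr=1 -> substrate=3 bound=2 product=10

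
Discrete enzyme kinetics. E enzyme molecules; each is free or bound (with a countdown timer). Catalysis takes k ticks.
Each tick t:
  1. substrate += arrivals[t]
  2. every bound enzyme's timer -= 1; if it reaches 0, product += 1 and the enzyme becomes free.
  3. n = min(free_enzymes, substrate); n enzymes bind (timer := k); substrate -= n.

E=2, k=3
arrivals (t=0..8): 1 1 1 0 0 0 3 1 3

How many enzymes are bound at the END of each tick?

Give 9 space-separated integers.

t=0: arr=1 -> substrate=0 bound=1 product=0
t=1: arr=1 -> substrate=0 bound=2 product=0
t=2: arr=1 -> substrate=1 bound=2 product=0
t=3: arr=0 -> substrate=0 bound=2 product=1
t=4: arr=0 -> substrate=0 bound=1 product=2
t=5: arr=0 -> substrate=0 bound=1 product=2
t=6: arr=3 -> substrate=1 bound=2 product=3
t=7: arr=1 -> substrate=2 bound=2 product=3
t=8: arr=3 -> substrate=5 bound=2 product=3

Answer: 1 2 2 2 1 1 2 2 2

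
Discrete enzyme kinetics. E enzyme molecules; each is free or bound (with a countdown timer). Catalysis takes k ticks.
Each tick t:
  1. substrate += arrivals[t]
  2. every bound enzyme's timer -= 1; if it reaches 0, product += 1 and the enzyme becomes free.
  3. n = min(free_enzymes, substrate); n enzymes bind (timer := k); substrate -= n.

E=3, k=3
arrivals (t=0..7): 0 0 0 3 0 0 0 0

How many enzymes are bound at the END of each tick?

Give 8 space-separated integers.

t=0: arr=0 -> substrate=0 bound=0 product=0
t=1: arr=0 -> substrate=0 bound=0 product=0
t=2: arr=0 -> substrate=0 bound=0 product=0
t=3: arr=3 -> substrate=0 bound=3 product=0
t=4: arr=0 -> substrate=0 bound=3 product=0
t=5: arr=0 -> substrate=0 bound=3 product=0
t=6: arr=0 -> substrate=0 bound=0 product=3
t=7: arr=0 -> substrate=0 bound=0 product=3

Answer: 0 0 0 3 3 3 0 0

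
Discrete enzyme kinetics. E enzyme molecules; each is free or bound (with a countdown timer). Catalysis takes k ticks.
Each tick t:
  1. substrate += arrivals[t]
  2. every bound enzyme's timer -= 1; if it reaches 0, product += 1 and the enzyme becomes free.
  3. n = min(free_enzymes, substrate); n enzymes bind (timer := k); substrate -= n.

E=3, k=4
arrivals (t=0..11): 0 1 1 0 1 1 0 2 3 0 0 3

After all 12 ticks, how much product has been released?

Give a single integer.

t=0: arr=0 -> substrate=0 bound=0 product=0
t=1: arr=1 -> substrate=0 bound=1 product=0
t=2: arr=1 -> substrate=0 bound=2 product=0
t=3: arr=0 -> substrate=0 bound=2 product=0
t=4: arr=1 -> substrate=0 bound=3 product=0
t=5: arr=1 -> substrate=0 bound=3 product=1
t=6: arr=0 -> substrate=0 bound=2 product=2
t=7: arr=2 -> substrate=1 bound=3 product=2
t=8: arr=3 -> substrate=3 bound=3 product=3
t=9: arr=0 -> substrate=2 bound=3 product=4
t=10: arr=0 -> substrate=2 bound=3 product=4
t=11: arr=3 -> substrate=4 bound=3 product=5

Answer: 5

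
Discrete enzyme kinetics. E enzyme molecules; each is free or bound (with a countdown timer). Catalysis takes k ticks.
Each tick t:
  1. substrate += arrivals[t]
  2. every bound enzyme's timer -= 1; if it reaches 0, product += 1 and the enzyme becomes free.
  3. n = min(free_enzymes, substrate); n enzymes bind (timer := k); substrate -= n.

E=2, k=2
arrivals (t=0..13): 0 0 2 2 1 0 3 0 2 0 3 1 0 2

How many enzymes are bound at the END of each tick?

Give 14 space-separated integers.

Answer: 0 0 2 2 2 2 2 2 2 2 2 2 2 2

Derivation:
t=0: arr=0 -> substrate=0 bound=0 product=0
t=1: arr=0 -> substrate=0 bound=0 product=0
t=2: arr=2 -> substrate=0 bound=2 product=0
t=3: arr=2 -> substrate=2 bound=2 product=0
t=4: arr=1 -> substrate=1 bound=2 product=2
t=5: arr=0 -> substrate=1 bound=2 product=2
t=6: arr=3 -> substrate=2 bound=2 product=4
t=7: arr=0 -> substrate=2 bound=2 product=4
t=8: arr=2 -> substrate=2 bound=2 product=6
t=9: arr=0 -> substrate=2 bound=2 product=6
t=10: arr=3 -> substrate=3 bound=2 product=8
t=11: arr=1 -> substrate=4 bound=2 product=8
t=12: arr=0 -> substrate=2 bound=2 product=10
t=13: arr=2 -> substrate=4 bound=2 product=10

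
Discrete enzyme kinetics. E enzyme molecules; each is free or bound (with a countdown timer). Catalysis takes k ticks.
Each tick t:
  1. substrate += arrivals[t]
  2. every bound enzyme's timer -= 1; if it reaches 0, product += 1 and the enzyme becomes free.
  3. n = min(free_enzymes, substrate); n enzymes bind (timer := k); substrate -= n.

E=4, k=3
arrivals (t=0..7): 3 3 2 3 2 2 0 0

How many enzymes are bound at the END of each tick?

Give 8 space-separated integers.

Answer: 3 4 4 4 4 4 4 4

Derivation:
t=0: arr=3 -> substrate=0 bound=3 product=0
t=1: arr=3 -> substrate=2 bound=4 product=0
t=2: arr=2 -> substrate=4 bound=4 product=0
t=3: arr=3 -> substrate=4 bound=4 product=3
t=4: arr=2 -> substrate=5 bound=4 product=4
t=5: arr=2 -> substrate=7 bound=4 product=4
t=6: arr=0 -> substrate=4 bound=4 product=7
t=7: arr=0 -> substrate=3 bound=4 product=8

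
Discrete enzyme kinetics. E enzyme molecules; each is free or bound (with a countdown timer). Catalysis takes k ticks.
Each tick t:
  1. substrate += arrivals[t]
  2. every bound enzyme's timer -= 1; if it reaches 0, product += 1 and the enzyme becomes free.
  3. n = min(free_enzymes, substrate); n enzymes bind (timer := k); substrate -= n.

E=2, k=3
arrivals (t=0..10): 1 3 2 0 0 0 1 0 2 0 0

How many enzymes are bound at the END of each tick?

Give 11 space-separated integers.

Answer: 1 2 2 2 2 2 2 2 2 2 2

Derivation:
t=0: arr=1 -> substrate=0 bound=1 product=0
t=1: arr=3 -> substrate=2 bound=2 product=0
t=2: arr=2 -> substrate=4 bound=2 product=0
t=3: arr=0 -> substrate=3 bound=2 product=1
t=4: arr=0 -> substrate=2 bound=2 product=2
t=5: arr=0 -> substrate=2 bound=2 product=2
t=6: arr=1 -> substrate=2 bound=2 product=3
t=7: arr=0 -> substrate=1 bound=2 product=4
t=8: arr=2 -> substrate=3 bound=2 product=4
t=9: arr=0 -> substrate=2 bound=2 product=5
t=10: arr=0 -> substrate=1 bound=2 product=6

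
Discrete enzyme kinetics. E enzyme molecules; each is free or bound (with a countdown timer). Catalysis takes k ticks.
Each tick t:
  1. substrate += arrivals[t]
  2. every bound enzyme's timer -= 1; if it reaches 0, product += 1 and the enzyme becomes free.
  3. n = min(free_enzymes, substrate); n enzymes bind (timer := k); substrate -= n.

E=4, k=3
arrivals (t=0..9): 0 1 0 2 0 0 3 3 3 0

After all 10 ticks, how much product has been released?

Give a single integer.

Answer: 6

Derivation:
t=0: arr=0 -> substrate=0 bound=0 product=0
t=1: arr=1 -> substrate=0 bound=1 product=0
t=2: arr=0 -> substrate=0 bound=1 product=0
t=3: arr=2 -> substrate=0 bound=3 product=0
t=4: arr=0 -> substrate=0 bound=2 product=1
t=5: arr=0 -> substrate=0 bound=2 product=1
t=6: arr=3 -> substrate=0 bound=3 product=3
t=7: arr=3 -> substrate=2 bound=4 product=3
t=8: arr=3 -> substrate=5 bound=4 product=3
t=9: arr=0 -> substrate=2 bound=4 product=6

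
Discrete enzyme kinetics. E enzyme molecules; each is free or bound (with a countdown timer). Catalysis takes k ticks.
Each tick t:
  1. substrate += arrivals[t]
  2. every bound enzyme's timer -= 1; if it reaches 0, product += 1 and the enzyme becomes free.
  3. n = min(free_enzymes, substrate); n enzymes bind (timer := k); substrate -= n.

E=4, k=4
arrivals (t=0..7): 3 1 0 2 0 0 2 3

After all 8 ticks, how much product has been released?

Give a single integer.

Answer: 4

Derivation:
t=0: arr=3 -> substrate=0 bound=3 product=0
t=1: arr=1 -> substrate=0 bound=4 product=0
t=2: arr=0 -> substrate=0 bound=4 product=0
t=3: arr=2 -> substrate=2 bound=4 product=0
t=4: arr=0 -> substrate=0 bound=3 product=3
t=5: arr=0 -> substrate=0 bound=2 product=4
t=6: arr=2 -> substrate=0 bound=4 product=4
t=7: arr=3 -> substrate=3 bound=4 product=4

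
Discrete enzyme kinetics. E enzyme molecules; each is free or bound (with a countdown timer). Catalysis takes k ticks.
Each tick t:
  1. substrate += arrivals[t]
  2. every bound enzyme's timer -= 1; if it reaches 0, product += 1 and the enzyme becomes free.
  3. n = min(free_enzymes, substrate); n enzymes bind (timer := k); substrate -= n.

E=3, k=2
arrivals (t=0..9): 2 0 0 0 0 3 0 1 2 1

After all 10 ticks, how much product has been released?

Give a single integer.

t=0: arr=2 -> substrate=0 bound=2 product=0
t=1: arr=0 -> substrate=0 bound=2 product=0
t=2: arr=0 -> substrate=0 bound=0 product=2
t=3: arr=0 -> substrate=0 bound=0 product=2
t=4: arr=0 -> substrate=0 bound=0 product=2
t=5: arr=3 -> substrate=0 bound=3 product=2
t=6: arr=0 -> substrate=0 bound=3 product=2
t=7: arr=1 -> substrate=0 bound=1 product=5
t=8: arr=2 -> substrate=0 bound=3 product=5
t=9: arr=1 -> substrate=0 bound=3 product=6

Answer: 6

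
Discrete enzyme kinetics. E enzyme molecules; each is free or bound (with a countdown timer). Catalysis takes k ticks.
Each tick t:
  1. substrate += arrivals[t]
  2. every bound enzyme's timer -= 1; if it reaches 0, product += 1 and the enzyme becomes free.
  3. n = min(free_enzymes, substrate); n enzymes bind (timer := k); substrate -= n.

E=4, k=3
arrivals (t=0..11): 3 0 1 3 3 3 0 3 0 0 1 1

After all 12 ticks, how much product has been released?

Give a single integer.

t=0: arr=3 -> substrate=0 bound=3 product=0
t=1: arr=0 -> substrate=0 bound=3 product=0
t=2: arr=1 -> substrate=0 bound=4 product=0
t=3: arr=3 -> substrate=0 bound=4 product=3
t=4: arr=3 -> substrate=3 bound=4 product=3
t=5: arr=3 -> substrate=5 bound=4 product=4
t=6: arr=0 -> substrate=2 bound=4 product=7
t=7: arr=3 -> substrate=5 bound=4 product=7
t=8: arr=0 -> substrate=4 bound=4 product=8
t=9: arr=0 -> substrate=1 bound=4 product=11
t=10: arr=1 -> substrate=2 bound=4 product=11
t=11: arr=1 -> substrate=2 bound=4 product=12

Answer: 12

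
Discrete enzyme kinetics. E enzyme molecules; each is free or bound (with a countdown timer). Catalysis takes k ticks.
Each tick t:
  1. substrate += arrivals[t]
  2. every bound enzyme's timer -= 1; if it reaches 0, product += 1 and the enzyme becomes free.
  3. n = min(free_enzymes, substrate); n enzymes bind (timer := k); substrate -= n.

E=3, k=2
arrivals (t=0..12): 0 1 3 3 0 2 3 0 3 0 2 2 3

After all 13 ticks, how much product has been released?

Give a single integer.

t=0: arr=0 -> substrate=0 bound=0 product=0
t=1: arr=1 -> substrate=0 bound=1 product=0
t=2: arr=3 -> substrate=1 bound=3 product=0
t=3: arr=3 -> substrate=3 bound=3 product=1
t=4: arr=0 -> substrate=1 bound=3 product=3
t=5: arr=2 -> substrate=2 bound=3 product=4
t=6: arr=3 -> substrate=3 bound=3 product=6
t=7: arr=0 -> substrate=2 bound=3 product=7
t=8: arr=3 -> substrate=3 bound=3 product=9
t=9: arr=0 -> substrate=2 bound=3 product=10
t=10: arr=2 -> substrate=2 bound=3 product=12
t=11: arr=2 -> substrate=3 bound=3 product=13
t=12: arr=3 -> substrate=4 bound=3 product=15

Answer: 15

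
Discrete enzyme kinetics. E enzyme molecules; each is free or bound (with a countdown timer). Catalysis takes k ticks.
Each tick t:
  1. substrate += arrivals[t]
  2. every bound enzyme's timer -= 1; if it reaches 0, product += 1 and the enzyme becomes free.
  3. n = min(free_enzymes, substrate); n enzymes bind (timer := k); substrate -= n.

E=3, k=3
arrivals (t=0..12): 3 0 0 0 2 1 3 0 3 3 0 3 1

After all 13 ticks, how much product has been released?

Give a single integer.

Answer: 9

Derivation:
t=0: arr=3 -> substrate=0 bound=3 product=0
t=1: arr=0 -> substrate=0 bound=3 product=0
t=2: arr=0 -> substrate=0 bound=3 product=0
t=3: arr=0 -> substrate=0 bound=0 product=3
t=4: arr=2 -> substrate=0 bound=2 product=3
t=5: arr=1 -> substrate=0 bound=3 product=3
t=6: arr=3 -> substrate=3 bound=3 product=3
t=7: arr=0 -> substrate=1 bound=3 product=5
t=8: arr=3 -> substrate=3 bound=3 product=6
t=9: arr=3 -> substrate=6 bound=3 product=6
t=10: arr=0 -> substrate=4 bound=3 product=8
t=11: arr=3 -> substrate=6 bound=3 product=9
t=12: arr=1 -> substrate=7 bound=3 product=9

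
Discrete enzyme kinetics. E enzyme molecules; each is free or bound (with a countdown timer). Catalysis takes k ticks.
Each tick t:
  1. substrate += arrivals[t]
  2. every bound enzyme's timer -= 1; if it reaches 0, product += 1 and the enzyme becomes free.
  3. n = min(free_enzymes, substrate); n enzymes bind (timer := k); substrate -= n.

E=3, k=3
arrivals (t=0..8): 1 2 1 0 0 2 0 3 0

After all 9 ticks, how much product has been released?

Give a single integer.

t=0: arr=1 -> substrate=0 bound=1 product=0
t=1: arr=2 -> substrate=0 bound=3 product=0
t=2: arr=1 -> substrate=1 bound=3 product=0
t=3: arr=0 -> substrate=0 bound=3 product=1
t=4: arr=0 -> substrate=0 bound=1 product=3
t=5: arr=2 -> substrate=0 bound=3 product=3
t=6: arr=0 -> substrate=0 bound=2 product=4
t=7: arr=3 -> substrate=2 bound=3 product=4
t=8: arr=0 -> substrate=0 bound=3 product=6

Answer: 6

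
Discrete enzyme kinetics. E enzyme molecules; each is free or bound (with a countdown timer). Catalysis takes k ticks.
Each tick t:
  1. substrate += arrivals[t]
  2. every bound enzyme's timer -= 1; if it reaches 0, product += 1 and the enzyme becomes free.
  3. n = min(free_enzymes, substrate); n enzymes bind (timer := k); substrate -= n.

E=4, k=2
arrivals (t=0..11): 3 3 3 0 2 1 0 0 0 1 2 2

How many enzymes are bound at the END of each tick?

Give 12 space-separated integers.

t=0: arr=3 -> substrate=0 bound=3 product=0
t=1: arr=3 -> substrate=2 bound=4 product=0
t=2: arr=3 -> substrate=2 bound=4 product=3
t=3: arr=0 -> substrate=1 bound=4 product=4
t=4: arr=2 -> substrate=0 bound=4 product=7
t=5: arr=1 -> substrate=0 bound=4 product=8
t=6: arr=0 -> substrate=0 bound=1 product=11
t=7: arr=0 -> substrate=0 bound=0 product=12
t=8: arr=0 -> substrate=0 bound=0 product=12
t=9: arr=1 -> substrate=0 bound=1 product=12
t=10: arr=2 -> substrate=0 bound=3 product=12
t=11: arr=2 -> substrate=0 bound=4 product=13

Answer: 3 4 4 4 4 4 1 0 0 1 3 4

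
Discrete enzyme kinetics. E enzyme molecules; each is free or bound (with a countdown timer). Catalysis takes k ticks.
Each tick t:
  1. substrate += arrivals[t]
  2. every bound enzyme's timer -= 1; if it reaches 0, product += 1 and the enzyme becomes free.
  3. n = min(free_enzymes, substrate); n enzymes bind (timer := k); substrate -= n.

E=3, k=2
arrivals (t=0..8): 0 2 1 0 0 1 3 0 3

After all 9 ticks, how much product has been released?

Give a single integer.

t=0: arr=0 -> substrate=0 bound=0 product=0
t=1: arr=2 -> substrate=0 bound=2 product=0
t=2: arr=1 -> substrate=0 bound=3 product=0
t=3: arr=0 -> substrate=0 bound=1 product=2
t=4: arr=0 -> substrate=0 bound=0 product=3
t=5: arr=1 -> substrate=0 bound=1 product=3
t=6: arr=3 -> substrate=1 bound=3 product=3
t=7: arr=0 -> substrate=0 bound=3 product=4
t=8: arr=3 -> substrate=1 bound=3 product=6

Answer: 6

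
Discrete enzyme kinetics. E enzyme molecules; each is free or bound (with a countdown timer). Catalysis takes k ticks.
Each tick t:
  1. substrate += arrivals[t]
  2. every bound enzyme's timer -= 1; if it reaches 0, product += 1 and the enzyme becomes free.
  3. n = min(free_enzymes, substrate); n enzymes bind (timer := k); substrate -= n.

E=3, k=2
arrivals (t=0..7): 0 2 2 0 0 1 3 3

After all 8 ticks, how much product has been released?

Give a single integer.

t=0: arr=0 -> substrate=0 bound=0 product=0
t=1: arr=2 -> substrate=0 bound=2 product=0
t=2: arr=2 -> substrate=1 bound=3 product=0
t=3: arr=0 -> substrate=0 bound=2 product=2
t=4: arr=0 -> substrate=0 bound=1 product=3
t=5: arr=1 -> substrate=0 bound=1 product=4
t=6: arr=3 -> substrate=1 bound=3 product=4
t=7: arr=3 -> substrate=3 bound=3 product=5

Answer: 5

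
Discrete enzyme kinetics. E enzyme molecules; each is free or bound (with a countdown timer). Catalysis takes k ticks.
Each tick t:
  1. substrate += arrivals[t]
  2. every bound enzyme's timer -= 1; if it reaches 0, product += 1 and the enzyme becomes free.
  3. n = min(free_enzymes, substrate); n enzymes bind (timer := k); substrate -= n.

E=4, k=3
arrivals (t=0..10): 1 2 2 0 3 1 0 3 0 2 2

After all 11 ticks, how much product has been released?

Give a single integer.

Answer: 11

Derivation:
t=0: arr=1 -> substrate=0 bound=1 product=0
t=1: arr=2 -> substrate=0 bound=3 product=0
t=2: arr=2 -> substrate=1 bound=4 product=0
t=3: arr=0 -> substrate=0 bound=4 product=1
t=4: arr=3 -> substrate=1 bound=4 product=3
t=5: arr=1 -> substrate=1 bound=4 product=4
t=6: arr=0 -> substrate=0 bound=4 product=5
t=7: arr=3 -> substrate=1 bound=4 product=7
t=8: arr=0 -> substrate=0 bound=4 product=8
t=9: arr=2 -> substrate=1 bound=4 product=9
t=10: arr=2 -> substrate=1 bound=4 product=11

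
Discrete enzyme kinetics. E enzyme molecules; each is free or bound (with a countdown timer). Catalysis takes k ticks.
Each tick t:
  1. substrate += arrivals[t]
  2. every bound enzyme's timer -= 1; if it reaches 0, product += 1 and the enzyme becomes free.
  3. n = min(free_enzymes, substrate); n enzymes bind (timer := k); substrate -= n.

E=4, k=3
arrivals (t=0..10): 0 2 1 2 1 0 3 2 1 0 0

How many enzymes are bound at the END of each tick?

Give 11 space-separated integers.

Answer: 0 2 3 4 4 3 4 4 4 4 2

Derivation:
t=0: arr=0 -> substrate=0 bound=0 product=0
t=1: arr=2 -> substrate=0 bound=2 product=0
t=2: arr=1 -> substrate=0 bound=3 product=0
t=3: arr=2 -> substrate=1 bound=4 product=0
t=4: arr=1 -> substrate=0 bound=4 product=2
t=5: arr=0 -> substrate=0 bound=3 product=3
t=6: arr=3 -> substrate=1 bound=4 product=4
t=7: arr=2 -> substrate=1 bound=4 product=6
t=8: arr=1 -> substrate=2 bound=4 product=6
t=9: arr=0 -> substrate=0 bound=4 product=8
t=10: arr=0 -> substrate=0 bound=2 product=10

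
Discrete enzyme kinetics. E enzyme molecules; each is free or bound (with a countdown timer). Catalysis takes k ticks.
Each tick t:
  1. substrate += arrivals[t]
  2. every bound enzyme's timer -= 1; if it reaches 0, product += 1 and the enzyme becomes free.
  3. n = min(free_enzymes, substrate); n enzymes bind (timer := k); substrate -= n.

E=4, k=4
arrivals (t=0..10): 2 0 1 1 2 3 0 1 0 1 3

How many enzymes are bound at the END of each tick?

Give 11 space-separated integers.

t=0: arr=2 -> substrate=0 bound=2 product=0
t=1: arr=0 -> substrate=0 bound=2 product=0
t=2: arr=1 -> substrate=0 bound=3 product=0
t=3: arr=1 -> substrate=0 bound=4 product=0
t=4: arr=2 -> substrate=0 bound=4 product=2
t=5: arr=3 -> substrate=3 bound=4 product=2
t=6: arr=0 -> substrate=2 bound=4 product=3
t=7: arr=1 -> substrate=2 bound=4 product=4
t=8: arr=0 -> substrate=0 bound=4 product=6
t=9: arr=1 -> substrate=1 bound=4 product=6
t=10: arr=3 -> substrate=3 bound=4 product=7

Answer: 2 2 3 4 4 4 4 4 4 4 4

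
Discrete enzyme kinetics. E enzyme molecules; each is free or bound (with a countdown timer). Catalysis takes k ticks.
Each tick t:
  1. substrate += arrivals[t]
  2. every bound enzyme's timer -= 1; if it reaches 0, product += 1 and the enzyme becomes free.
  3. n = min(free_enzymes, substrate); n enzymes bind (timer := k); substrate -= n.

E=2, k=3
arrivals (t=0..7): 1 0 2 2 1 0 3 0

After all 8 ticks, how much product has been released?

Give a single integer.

t=0: arr=1 -> substrate=0 bound=1 product=0
t=1: arr=0 -> substrate=0 bound=1 product=0
t=2: arr=2 -> substrate=1 bound=2 product=0
t=3: arr=2 -> substrate=2 bound=2 product=1
t=4: arr=1 -> substrate=3 bound=2 product=1
t=5: arr=0 -> substrate=2 bound=2 product=2
t=6: arr=3 -> substrate=4 bound=2 product=3
t=7: arr=0 -> substrate=4 bound=2 product=3

Answer: 3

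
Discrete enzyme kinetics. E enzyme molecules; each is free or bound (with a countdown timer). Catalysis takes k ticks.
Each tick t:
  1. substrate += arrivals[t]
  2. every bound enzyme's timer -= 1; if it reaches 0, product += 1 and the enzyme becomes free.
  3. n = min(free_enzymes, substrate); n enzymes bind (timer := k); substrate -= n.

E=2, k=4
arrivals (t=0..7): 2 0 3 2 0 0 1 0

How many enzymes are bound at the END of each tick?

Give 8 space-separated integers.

Answer: 2 2 2 2 2 2 2 2

Derivation:
t=0: arr=2 -> substrate=0 bound=2 product=0
t=1: arr=0 -> substrate=0 bound=2 product=0
t=2: arr=3 -> substrate=3 bound=2 product=0
t=3: arr=2 -> substrate=5 bound=2 product=0
t=4: arr=0 -> substrate=3 bound=2 product=2
t=5: arr=0 -> substrate=3 bound=2 product=2
t=6: arr=1 -> substrate=4 bound=2 product=2
t=7: arr=0 -> substrate=4 bound=2 product=2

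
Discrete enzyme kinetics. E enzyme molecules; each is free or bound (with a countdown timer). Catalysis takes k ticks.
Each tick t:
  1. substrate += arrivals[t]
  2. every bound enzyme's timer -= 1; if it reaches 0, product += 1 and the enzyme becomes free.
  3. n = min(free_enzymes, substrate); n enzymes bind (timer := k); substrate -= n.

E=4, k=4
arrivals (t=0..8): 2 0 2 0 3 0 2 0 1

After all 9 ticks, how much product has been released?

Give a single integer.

t=0: arr=2 -> substrate=0 bound=2 product=0
t=1: arr=0 -> substrate=0 bound=2 product=0
t=2: arr=2 -> substrate=0 bound=4 product=0
t=3: arr=0 -> substrate=0 bound=4 product=0
t=4: arr=3 -> substrate=1 bound=4 product=2
t=5: arr=0 -> substrate=1 bound=4 product=2
t=6: arr=2 -> substrate=1 bound=4 product=4
t=7: arr=0 -> substrate=1 bound=4 product=4
t=8: arr=1 -> substrate=0 bound=4 product=6

Answer: 6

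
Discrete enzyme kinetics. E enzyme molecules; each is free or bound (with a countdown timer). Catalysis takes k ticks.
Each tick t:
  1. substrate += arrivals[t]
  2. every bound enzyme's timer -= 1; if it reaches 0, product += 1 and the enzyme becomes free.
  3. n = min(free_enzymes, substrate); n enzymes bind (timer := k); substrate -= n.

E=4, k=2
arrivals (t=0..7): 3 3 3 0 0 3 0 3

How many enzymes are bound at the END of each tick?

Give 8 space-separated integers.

Answer: 3 4 4 4 2 4 3 3

Derivation:
t=0: arr=3 -> substrate=0 bound=3 product=0
t=1: arr=3 -> substrate=2 bound=4 product=0
t=2: arr=3 -> substrate=2 bound=4 product=3
t=3: arr=0 -> substrate=1 bound=4 product=4
t=4: arr=0 -> substrate=0 bound=2 product=7
t=5: arr=3 -> substrate=0 bound=4 product=8
t=6: arr=0 -> substrate=0 bound=3 product=9
t=7: arr=3 -> substrate=0 bound=3 product=12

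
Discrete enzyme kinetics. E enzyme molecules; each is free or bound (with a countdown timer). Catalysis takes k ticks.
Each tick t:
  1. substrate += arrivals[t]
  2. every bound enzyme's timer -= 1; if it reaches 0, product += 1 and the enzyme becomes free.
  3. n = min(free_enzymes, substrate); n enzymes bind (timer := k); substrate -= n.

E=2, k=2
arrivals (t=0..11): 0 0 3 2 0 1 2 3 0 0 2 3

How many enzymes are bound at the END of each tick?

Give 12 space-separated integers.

t=0: arr=0 -> substrate=0 bound=0 product=0
t=1: arr=0 -> substrate=0 bound=0 product=0
t=2: arr=3 -> substrate=1 bound=2 product=0
t=3: arr=2 -> substrate=3 bound=2 product=0
t=4: arr=0 -> substrate=1 bound=2 product=2
t=5: arr=1 -> substrate=2 bound=2 product=2
t=6: arr=2 -> substrate=2 bound=2 product=4
t=7: arr=3 -> substrate=5 bound=2 product=4
t=8: arr=0 -> substrate=3 bound=2 product=6
t=9: arr=0 -> substrate=3 bound=2 product=6
t=10: arr=2 -> substrate=3 bound=2 product=8
t=11: arr=3 -> substrate=6 bound=2 product=8

Answer: 0 0 2 2 2 2 2 2 2 2 2 2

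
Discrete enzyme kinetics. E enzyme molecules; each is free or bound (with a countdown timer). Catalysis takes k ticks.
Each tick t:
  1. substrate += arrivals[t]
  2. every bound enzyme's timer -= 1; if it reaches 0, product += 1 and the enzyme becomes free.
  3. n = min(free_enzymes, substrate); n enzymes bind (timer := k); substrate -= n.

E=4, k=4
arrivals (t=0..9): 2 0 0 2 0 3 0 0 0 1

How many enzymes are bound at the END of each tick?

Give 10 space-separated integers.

Answer: 2 2 2 4 2 4 4 3 3 2

Derivation:
t=0: arr=2 -> substrate=0 bound=2 product=0
t=1: arr=0 -> substrate=0 bound=2 product=0
t=2: arr=0 -> substrate=0 bound=2 product=0
t=3: arr=2 -> substrate=0 bound=4 product=0
t=4: arr=0 -> substrate=0 bound=2 product=2
t=5: arr=3 -> substrate=1 bound=4 product=2
t=6: arr=0 -> substrate=1 bound=4 product=2
t=7: arr=0 -> substrate=0 bound=3 product=4
t=8: arr=0 -> substrate=0 bound=3 product=4
t=9: arr=1 -> substrate=0 bound=2 product=6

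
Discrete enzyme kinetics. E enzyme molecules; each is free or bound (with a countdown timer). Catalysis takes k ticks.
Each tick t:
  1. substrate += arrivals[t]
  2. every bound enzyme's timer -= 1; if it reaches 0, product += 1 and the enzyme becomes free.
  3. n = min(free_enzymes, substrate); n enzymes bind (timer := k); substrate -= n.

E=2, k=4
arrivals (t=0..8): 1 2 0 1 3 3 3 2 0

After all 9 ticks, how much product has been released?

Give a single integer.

t=0: arr=1 -> substrate=0 bound=1 product=0
t=1: arr=2 -> substrate=1 bound=2 product=0
t=2: arr=0 -> substrate=1 bound=2 product=0
t=3: arr=1 -> substrate=2 bound=2 product=0
t=4: arr=3 -> substrate=4 bound=2 product=1
t=5: arr=3 -> substrate=6 bound=2 product=2
t=6: arr=3 -> substrate=9 bound=2 product=2
t=7: arr=2 -> substrate=11 bound=2 product=2
t=8: arr=0 -> substrate=10 bound=2 product=3

Answer: 3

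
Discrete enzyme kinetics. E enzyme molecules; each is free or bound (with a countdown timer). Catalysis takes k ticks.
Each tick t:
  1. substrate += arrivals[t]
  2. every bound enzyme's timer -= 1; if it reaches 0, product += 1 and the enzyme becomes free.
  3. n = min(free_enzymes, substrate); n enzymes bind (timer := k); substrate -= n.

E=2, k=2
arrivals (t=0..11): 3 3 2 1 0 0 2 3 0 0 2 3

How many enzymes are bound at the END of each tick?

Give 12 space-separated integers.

t=0: arr=3 -> substrate=1 bound=2 product=0
t=1: arr=3 -> substrate=4 bound=2 product=0
t=2: arr=2 -> substrate=4 bound=2 product=2
t=3: arr=1 -> substrate=5 bound=2 product=2
t=4: arr=0 -> substrate=3 bound=2 product=4
t=5: arr=0 -> substrate=3 bound=2 product=4
t=6: arr=2 -> substrate=3 bound=2 product=6
t=7: arr=3 -> substrate=6 bound=2 product=6
t=8: arr=0 -> substrate=4 bound=2 product=8
t=9: arr=0 -> substrate=4 bound=2 product=8
t=10: arr=2 -> substrate=4 bound=2 product=10
t=11: arr=3 -> substrate=7 bound=2 product=10

Answer: 2 2 2 2 2 2 2 2 2 2 2 2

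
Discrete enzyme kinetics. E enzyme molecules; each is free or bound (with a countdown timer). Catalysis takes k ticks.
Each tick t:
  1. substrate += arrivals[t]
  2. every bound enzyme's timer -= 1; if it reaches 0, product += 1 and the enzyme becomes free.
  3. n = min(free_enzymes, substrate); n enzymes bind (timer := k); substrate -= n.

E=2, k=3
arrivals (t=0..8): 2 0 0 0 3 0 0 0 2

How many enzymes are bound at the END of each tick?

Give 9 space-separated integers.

t=0: arr=2 -> substrate=0 bound=2 product=0
t=1: arr=0 -> substrate=0 bound=2 product=0
t=2: arr=0 -> substrate=0 bound=2 product=0
t=3: arr=0 -> substrate=0 bound=0 product=2
t=4: arr=3 -> substrate=1 bound=2 product=2
t=5: arr=0 -> substrate=1 bound=2 product=2
t=6: arr=0 -> substrate=1 bound=2 product=2
t=7: arr=0 -> substrate=0 bound=1 product=4
t=8: arr=2 -> substrate=1 bound=2 product=4

Answer: 2 2 2 0 2 2 2 1 2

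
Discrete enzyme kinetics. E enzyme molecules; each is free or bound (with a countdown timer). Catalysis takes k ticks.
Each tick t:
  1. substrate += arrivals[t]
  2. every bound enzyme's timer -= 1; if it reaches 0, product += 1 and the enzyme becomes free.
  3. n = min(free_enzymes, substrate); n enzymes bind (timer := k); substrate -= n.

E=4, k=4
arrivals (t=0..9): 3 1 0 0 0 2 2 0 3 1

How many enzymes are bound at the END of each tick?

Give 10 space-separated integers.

Answer: 3 4 4 4 1 2 4 4 4 4

Derivation:
t=0: arr=3 -> substrate=0 bound=3 product=0
t=1: arr=1 -> substrate=0 bound=4 product=0
t=2: arr=0 -> substrate=0 bound=4 product=0
t=3: arr=0 -> substrate=0 bound=4 product=0
t=4: arr=0 -> substrate=0 bound=1 product=3
t=5: arr=2 -> substrate=0 bound=2 product=4
t=6: arr=2 -> substrate=0 bound=4 product=4
t=7: arr=0 -> substrate=0 bound=4 product=4
t=8: arr=3 -> substrate=3 bound=4 product=4
t=9: arr=1 -> substrate=2 bound=4 product=6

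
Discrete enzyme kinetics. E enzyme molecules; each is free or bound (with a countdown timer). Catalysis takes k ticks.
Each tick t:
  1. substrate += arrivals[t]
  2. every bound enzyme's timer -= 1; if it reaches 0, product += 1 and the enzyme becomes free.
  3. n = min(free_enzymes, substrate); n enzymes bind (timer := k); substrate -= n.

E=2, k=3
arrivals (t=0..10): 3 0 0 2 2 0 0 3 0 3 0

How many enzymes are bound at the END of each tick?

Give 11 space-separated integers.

t=0: arr=3 -> substrate=1 bound=2 product=0
t=1: arr=0 -> substrate=1 bound=2 product=0
t=2: arr=0 -> substrate=1 bound=2 product=0
t=3: arr=2 -> substrate=1 bound=2 product=2
t=4: arr=2 -> substrate=3 bound=2 product=2
t=5: arr=0 -> substrate=3 bound=2 product=2
t=6: arr=0 -> substrate=1 bound=2 product=4
t=7: arr=3 -> substrate=4 bound=2 product=4
t=8: arr=0 -> substrate=4 bound=2 product=4
t=9: arr=3 -> substrate=5 bound=2 product=6
t=10: arr=0 -> substrate=5 bound=2 product=6

Answer: 2 2 2 2 2 2 2 2 2 2 2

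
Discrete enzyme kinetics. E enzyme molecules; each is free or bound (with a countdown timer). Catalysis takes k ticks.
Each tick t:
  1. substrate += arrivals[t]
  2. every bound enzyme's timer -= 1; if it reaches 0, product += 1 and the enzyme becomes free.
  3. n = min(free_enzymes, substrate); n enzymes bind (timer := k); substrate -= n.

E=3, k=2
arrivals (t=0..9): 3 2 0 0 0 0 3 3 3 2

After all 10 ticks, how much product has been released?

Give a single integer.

t=0: arr=3 -> substrate=0 bound=3 product=0
t=1: arr=2 -> substrate=2 bound=3 product=0
t=2: arr=0 -> substrate=0 bound=2 product=3
t=3: arr=0 -> substrate=0 bound=2 product=3
t=4: arr=0 -> substrate=0 bound=0 product=5
t=5: arr=0 -> substrate=0 bound=0 product=5
t=6: arr=3 -> substrate=0 bound=3 product=5
t=7: arr=3 -> substrate=3 bound=3 product=5
t=8: arr=3 -> substrate=3 bound=3 product=8
t=9: arr=2 -> substrate=5 bound=3 product=8

Answer: 8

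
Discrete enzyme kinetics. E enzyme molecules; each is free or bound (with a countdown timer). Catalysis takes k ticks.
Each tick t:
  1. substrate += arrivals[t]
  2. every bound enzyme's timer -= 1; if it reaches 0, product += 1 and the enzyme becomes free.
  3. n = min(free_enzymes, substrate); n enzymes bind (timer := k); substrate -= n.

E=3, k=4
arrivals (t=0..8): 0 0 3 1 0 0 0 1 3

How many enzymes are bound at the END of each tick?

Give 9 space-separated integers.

t=0: arr=0 -> substrate=0 bound=0 product=0
t=1: arr=0 -> substrate=0 bound=0 product=0
t=2: arr=3 -> substrate=0 bound=3 product=0
t=3: arr=1 -> substrate=1 bound=3 product=0
t=4: arr=0 -> substrate=1 bound=3 product=0
t=5: arr=0 -> substrate=1 bound=3 product=0
t=6: arr=0 -> substrate=0 bound=1 product=3
t=7: arr=1 -> substrate=0 bound=2 product=3
t=8: arr=3 -> substrate=2 bound=3 product=3

Answer: 0 0 3 3 3 3 1 2 3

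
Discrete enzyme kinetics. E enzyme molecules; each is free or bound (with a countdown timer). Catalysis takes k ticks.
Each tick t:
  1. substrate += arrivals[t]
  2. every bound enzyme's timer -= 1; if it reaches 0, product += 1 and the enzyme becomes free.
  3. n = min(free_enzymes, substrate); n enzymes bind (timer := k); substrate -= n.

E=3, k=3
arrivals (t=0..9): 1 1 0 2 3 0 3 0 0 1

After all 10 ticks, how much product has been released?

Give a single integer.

t=0: arr=1 -> substrate=0 bound=1 product=0
t=1: arr=1 -> substrate=0 bound=2 product=0
t=2: arr=0 -> substrate=0 bound=2 product=0
t=3: arr=2 -> substrate=0 bound=3 product=1
t=4: arr=3 -> substrate=2 bound=3 product=2
t=5: arr=0 -> substrate=2 bound=3 product=2
t=6: arr=3 -> substrate=3 bound=3 product=4
t=7: arr=0 -> substrate=2 bound=3 product=5
t=8: arr=0 -> substrate=2 bound=3 product=5
t=9: arr=1 -> substrate=1 bound=3 product=7

Answer: 7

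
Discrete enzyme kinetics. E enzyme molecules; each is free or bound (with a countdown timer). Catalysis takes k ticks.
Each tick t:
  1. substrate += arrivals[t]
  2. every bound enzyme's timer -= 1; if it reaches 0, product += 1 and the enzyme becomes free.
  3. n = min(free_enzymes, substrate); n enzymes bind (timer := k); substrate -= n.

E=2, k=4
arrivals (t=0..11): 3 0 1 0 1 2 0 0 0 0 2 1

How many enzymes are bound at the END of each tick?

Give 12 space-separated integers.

t=0: arr=3 -> substrate=1 bound=2 product=0
t=1: arr=0 -> substrate=1 bound=2 product=0
t=2: arr=1 -> substrate=2 bound=2 product=0
t=3: arr=0 -> substrate=2 bound=2 product=0
t=4: arr=1 -> substrate=1 bound=2 product=2
t=5: arr=2 -> substrate=3 bound=2 product=2
t=6: arr=0 -> substrate=3 bound=2 product=2
t=7: arr=0 -> substrate=3 bound=2 product=2
t=8: arr=0 -> substrate=1 bound=2 product=4
t=9: arr=0 -> substrate=1 bound=2 product=4
t=10: arr=2 -> substrate=3 bound=2 product=4
t=11: arr=1 -> substrate=4 bound=2 product=4

Answer: 2 2 2 2 2 2 2 2 2 2 2 2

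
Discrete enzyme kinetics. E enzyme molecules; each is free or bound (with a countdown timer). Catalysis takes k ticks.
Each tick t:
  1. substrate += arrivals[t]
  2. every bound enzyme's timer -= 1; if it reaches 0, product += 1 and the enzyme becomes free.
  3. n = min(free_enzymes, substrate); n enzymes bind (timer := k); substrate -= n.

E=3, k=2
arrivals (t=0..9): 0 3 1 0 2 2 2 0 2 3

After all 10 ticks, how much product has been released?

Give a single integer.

Answer: 10

Derivation:
t=0: arr=0 -> substrate=0 bound=0 product=0
t=1: arr=3 -> substrate=0 bound=3 product=0
t=2: arr=1 -> substrate=1 bound=3 product=0
t=3: arr=0 -> substrate=0 bound=1 product=3
t=4: arr=2 -> substrate=0 bound=3 product=3
t=5: arr=2 -> substrate=1 bound=3 product=4
t=6: arr=2 -> substrate=1 bound=3 product=6
t=7: arr=0 -> substrate=0 bound=3 product=7
t=8: arr=2 -> substrate=0 bound=3 product=9
t=9: arr=3 -> substrate=2 bound=3 product=10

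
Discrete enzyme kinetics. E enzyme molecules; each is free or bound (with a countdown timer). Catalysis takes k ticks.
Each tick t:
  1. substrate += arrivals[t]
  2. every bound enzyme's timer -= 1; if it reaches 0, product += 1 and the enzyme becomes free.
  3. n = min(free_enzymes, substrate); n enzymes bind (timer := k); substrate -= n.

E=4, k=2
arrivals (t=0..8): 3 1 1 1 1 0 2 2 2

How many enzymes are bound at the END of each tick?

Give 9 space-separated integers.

Answer: 3 4 2 2 2 1 2 4 4

Derivation:
t=0: arr=3 -> substrate=0 bound=3 product=0
t=1: arr=1 -> substrate=0 bound=4 product=0
t=2: arr=1 -> substrate=0 bound=2 product=3
t=3: arr=1 -> substrate=0 bound=2 product=4
t=4: arr=1 -> substrate=0 bound=2 product=5
t=5: arr=0 -> substrate=0 bound=1 product=6
t=6: arr=2 -> substrate=0 bound=2 product=7
t=7: arr=2 -> substrate=0 bound=4 product=7
t=8: arr=2 -> substrate=0 bound=4 product=9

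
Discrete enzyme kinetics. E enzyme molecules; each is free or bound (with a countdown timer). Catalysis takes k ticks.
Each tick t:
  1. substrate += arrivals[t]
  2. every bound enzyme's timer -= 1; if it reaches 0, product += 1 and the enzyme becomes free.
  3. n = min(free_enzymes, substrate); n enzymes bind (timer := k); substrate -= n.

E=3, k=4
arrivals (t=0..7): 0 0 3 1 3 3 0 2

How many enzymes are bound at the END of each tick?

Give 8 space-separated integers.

t=0: arr=0 -> substrate=0 bound=0 product=0
t=1: arr=0 -> substrate=0 bound=0 product=0
t=2: arr=3 -> substrate=0 bound=3 product=0
t=3: arr=1 -> substrate=1 bound=3 product=0
t=4: arr=3 -> substrate=4 bound=3 product=0
t=5: arr=3 -> substrate=7 bound=3 product=0
t=6: arr=0 -> substrate=4 bound=3 product=3
t=7: arr=2 -> substrate=6 bound=3 product=3

Answer: 0 0 3 3 3 3 3 3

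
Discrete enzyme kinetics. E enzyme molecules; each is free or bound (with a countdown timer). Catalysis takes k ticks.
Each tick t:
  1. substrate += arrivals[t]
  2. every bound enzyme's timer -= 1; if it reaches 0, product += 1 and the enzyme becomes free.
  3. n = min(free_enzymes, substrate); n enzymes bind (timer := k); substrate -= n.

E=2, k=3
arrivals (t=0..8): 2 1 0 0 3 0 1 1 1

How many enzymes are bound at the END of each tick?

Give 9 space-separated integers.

t=0: arr=2 -> substrate=0 bound=2 product=0
t=1: arr=1 -> substrate=1 bound=2 product=0
t=2: arr=0 -> substrate=1 bound=2 product=0
t=3: arr=0 -> substrate=0 bound=1 product=2
t=4: arr=3 -> substrate=2 bound=2 product=2
t=5: arr=0 -> substrate=2 bound=2 product=2
t=6: arr=1 -> substrate=2 bound=2 product=3
t=7: arr=1 -> substrate=2 bound=2 product=4
t=8: arr=1 -> substrate=3 bound=2 product=4

Answer: 2 2 2 1 2 2 2 2 2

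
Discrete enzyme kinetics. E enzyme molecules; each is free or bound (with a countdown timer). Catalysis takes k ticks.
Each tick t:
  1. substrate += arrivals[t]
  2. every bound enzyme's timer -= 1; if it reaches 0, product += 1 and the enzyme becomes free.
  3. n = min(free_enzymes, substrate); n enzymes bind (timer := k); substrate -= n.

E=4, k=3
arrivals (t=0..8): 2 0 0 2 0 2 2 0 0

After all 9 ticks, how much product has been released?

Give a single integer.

Answer: 6

Derivation:
t=0: arr=2 -> substrate=0 bound=2 product=0
t=1: arr=0 -> substrate=0 bound=2 product=0
t=2: arr=0 -> substrate=0 bound=2 product=0
t=3: arr=2 -> substrate=0 bound=2 product=2
t=4: arr=0 -> substrate=0 bound=2 product=2
t=5: arr=2 -> substrate=0 bound=4 product=2
t=6: arr=2 -> substrate=0 bound=4 product=4
t=7: arr=0 -> substrate=0 bound=4 product=4
t=8: arr=0 -> substrate=0 bound=2 product=6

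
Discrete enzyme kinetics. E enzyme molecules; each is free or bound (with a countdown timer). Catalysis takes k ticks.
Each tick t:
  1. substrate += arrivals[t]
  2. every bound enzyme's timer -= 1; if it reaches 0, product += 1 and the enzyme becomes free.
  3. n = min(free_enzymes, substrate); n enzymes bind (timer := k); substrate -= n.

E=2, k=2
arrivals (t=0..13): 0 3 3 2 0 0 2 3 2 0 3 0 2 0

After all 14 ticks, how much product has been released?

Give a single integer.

t=0: arr=0 -> substrate=0 bound=0 product=0
t=1: arr=3 -> substrate=1 bound=2 product=0
t=2: arr=3 -> substrate=4 bound=2 product=0
t=3: arr=2 -> substrate=4 bound=2 product=2
t=4: arr=0 -> substrate=4 bound=2 product=2
t=5: arr=0 -> substrate=2 bound=2 product=4
t=6: arr=2 -> substrate=4 bound=2 product=4
t=7: arr=3 -> substrate=5 bound=2 product=6
t=8: arr=2 -> substrate=7 bound=2 product=6
t=9: arr=0 -> substrate=5 bound=2 product=8
t=10: arr=3 -> substrate=8 bound=2 product=8
t=11: arr=0 -> substrate=6 bound=2 product=10
t=12: arr=2 -> substrate=8 bound=2 product=10
t=13: arr=0 -> substrate=6 bound=2 product=12

Answer: 12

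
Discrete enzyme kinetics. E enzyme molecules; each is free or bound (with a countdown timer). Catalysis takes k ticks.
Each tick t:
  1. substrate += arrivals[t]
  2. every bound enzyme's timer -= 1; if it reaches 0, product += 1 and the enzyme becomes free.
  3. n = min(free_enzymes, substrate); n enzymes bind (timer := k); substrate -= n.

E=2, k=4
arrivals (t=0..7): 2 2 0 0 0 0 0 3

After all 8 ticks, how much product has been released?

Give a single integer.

Answer: 2

Derivation:
t=0: arr=2 -> substrate=0 bound=2 product=0
t=1: arr=2 -> substrate=2 bound=2 product=0
t=2: arr=0 -> substrate=2 bound=2 product=0
t=3: arr=0 -> substrate=2 bound=2 product=0
t=4: arr=0 -> substrate=0 bound=2 product=2
t=5: arr=0 -> substrate=0 bound=2 product=2
t=6: arr=0 -> substrate=0 bound=2 product=2
t=7: arr=3 -> substrate=3 bound=2 product=2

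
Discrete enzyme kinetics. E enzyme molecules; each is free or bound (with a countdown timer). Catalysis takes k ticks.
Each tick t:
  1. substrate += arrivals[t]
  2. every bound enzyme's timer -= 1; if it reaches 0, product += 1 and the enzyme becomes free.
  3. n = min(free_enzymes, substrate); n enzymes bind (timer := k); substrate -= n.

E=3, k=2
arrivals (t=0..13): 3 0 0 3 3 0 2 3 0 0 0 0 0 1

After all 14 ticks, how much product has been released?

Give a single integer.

t=0: arr=3 -> substrate=0 bound=3 product=0
t=1: arr=0 -> substrate=0 bound=3 product=0
t=2: arr=0 -> substrate=0 bound=0 product=3
t=3: arr=3 -> substrate=0 bound=3 product=3
t=4: arr=3 -> substrate=3 bound=3 product=3
t=5: arr=0 -> substrate=0 bound=3 product=6
t=6: arr=2 -> substrate=2 bound=3 product=6
t=7: arr=3 -> substrate=2 bound=3 product=9
t=8: arr=0 -> substrate=2 bound=3 product=9
t=9: arr=0 -> substrate=0 bound=2 product=12
t=10: arr=0 -> substrate=0 bound=2 product=12
t=11: arr=0 -> substrate=0 bound=0 product=14
t=12: arr=0 -> substrate=0 bound=0 product=14
t=13: arr=1 -> substrate=0 bound=1 product=14

Answer: 14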